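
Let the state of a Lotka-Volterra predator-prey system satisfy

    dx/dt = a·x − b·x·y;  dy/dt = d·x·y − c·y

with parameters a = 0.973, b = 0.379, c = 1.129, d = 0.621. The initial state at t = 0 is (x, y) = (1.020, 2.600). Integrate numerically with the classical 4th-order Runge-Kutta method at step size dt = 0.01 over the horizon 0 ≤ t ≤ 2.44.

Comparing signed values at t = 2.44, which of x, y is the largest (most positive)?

t=0.000: state=(1.020, 2.600)
step 1 (dt=0.01): k1=(-0.013, -1.289), k2=(-0.010, -1.285), k3=(-0.010, -1.285), k4=(-0.008, -1.282); state += dt/6·(k1+2k2+2k3+k4)
t=0.010: state=(1.020, 2.587)
t=0.020: state=(1.020, 2.574)
t=0.030: state=(1.020, 2.562)
continuing one RK4 step at a time; state shown every 10 steps (Δt=0.1):
t=0.100: state=(1.021, 2.474)
t=0.200: state=(1.027, 2.355)
t=0.300: state=(1.038, 2.243)
t=0.400: state=(1.053, 2.138)
t=0.500: state=(1.072, 2.040)
t=0.600: state=(1.095, 1.949)
t=0.700: state=(1.123, 1.865)
t=0.800: state=(1.155, 1.788)
t=0.900: state=(1.191, 1.718)
t=1.000: state=(1.232, 1.654)
t=1.100: state=(1.277, 1.597)
t=1.200: state=(1.326, 1.547)
t=1.300: state=(1.379, 1.503)
t=1.400: state=(1.437, 1.465)
t=1.500: state=(1.499, 1.433)
t=1.600: state=(1.566, 1.408)
t=1.700: state=(1.637, 1.389)
t=1.800: state=(1.712, 1.377)
t=1.900: state=(1.791, 1.371)
t=2.000: state=(1.874, 1.373)
t=2.100: state=(1.961, 1.381)
t=2.200: state=(2.051, 1.397)
t=2.300: state=(2.143, 1.422)
t=2.400: state=(2.236, 1.455)
t=2.440: state=(2.274, 1.471)
compare at T: x=2.274, y=1.471

largest component: x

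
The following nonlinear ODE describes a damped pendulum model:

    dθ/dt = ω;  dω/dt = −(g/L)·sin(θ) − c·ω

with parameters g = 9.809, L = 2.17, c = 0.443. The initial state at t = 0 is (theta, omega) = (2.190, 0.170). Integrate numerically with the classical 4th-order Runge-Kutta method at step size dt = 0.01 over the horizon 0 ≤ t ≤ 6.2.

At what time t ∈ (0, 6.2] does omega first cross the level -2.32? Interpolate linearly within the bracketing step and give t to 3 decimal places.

t=0.000: state=(2.190, 0.170)
step 1 (dt=0.01): k1=(0.170, -3.756), k2=(0.151, -3.746), k3=(0.151, -3.746), k4=(0.133, -3.736); state += dt/6·(k1+2k2+2k3+k4)
t=0.010: state=(2.192, 0.133)
t=0.020: state=(2.193, 0.095)
t=0.030: state=(2.193, 0.058)
continuing one RK4 step at a time; state shown every 25 steps (Δt=0.25):
t=0.250: state=(2.119, -0.729)
t=0.500: state=(1.825, -1.627)
t=0.690: state=(1.450, -2.313)
next step: t=0.700: state=(1.427, -2.347) — omega has crossed -2.32
linear interpolation between t=0.690 (-2.31260) and t=0.700 (-2.34709) → t≈0.692

t = 0.692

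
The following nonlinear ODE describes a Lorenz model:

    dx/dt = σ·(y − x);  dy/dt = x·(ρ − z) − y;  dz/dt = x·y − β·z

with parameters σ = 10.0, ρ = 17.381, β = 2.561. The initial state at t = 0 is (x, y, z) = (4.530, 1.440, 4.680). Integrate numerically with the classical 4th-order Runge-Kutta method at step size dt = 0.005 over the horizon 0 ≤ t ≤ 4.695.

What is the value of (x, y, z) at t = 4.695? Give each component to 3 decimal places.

(x, y, z) = (6.768, 10.296, 9.160)

t=0.000: state=(4.530, 1.440, 4.680)
step 1 (dt=0.005): k1=(-30.900, 56.096, -5.462), k2=(-28.725, 55.035, -4.914), k3=(-28.806, 55.101, -4.921), k4=(-26.705, 54.099, -4.398); state += dt/6·(k1+2k2+2k3+k4)
t=0.005: state=(4.386, 1.715, 4.655)
t=0.010: state=(4.262, 1.981, 4.636)
t=0.015: state=(4.158, 2.239, 4.621)
continuing one RK4 step at a time; state shown every 40 steps (Δt=0.2):
t=0.200: state=(7.420, 11.486, 8.537)
t=0.400: state=(10.814, 6.882, 25.326)
t=0.600: state=(2.068, -0.216, 17.114)
t=0.800: state=(0.383, 0.298, 10.251)
t=1.000: state=(0.681, 1.056, 6.193)
t=1.200: state=(2.370, 3.958, 4.277)
t=1.400: state=(8.598, 13.171, 10.247)
t=1.600: state=(9.610, 4.223, 25.487)
t=1.800: state=(1.256, -0.466, 15.923)
t=2.000: state=(-0.026, -0.173, 9.523)
t=2.200: state=(-0.252, -0.406, 5.713)
t=2.400: state=(-0.932, -1.580, 3.510)
t=2.600: state=(-3.923, -6.749, 3.607)
t=2.800: state=(-12.228, -14.960, 19.448)
t=3.000: state=(-4.777, 0.556, 21.928)
t=3.200: state=(0.230, 0.960, 12.941)
t=3.400: state=(1.242, 1.862, 7.924)
t=3.600: state=(3.773, 6.020, 6.238)
t=3.800: state=(10.477, 13.505, 16.421)
t=4.000: state=(6.704, 1.966, 22.500)
t=4.200: state=(1.430, 0.672, 13.878)
t=4.400: state=(1.446, 2.007, 8.568)
t=4.600: state=(3.995, 6.265, 6.829)
t=4.695: state=(6.768, 10.296, 9.160)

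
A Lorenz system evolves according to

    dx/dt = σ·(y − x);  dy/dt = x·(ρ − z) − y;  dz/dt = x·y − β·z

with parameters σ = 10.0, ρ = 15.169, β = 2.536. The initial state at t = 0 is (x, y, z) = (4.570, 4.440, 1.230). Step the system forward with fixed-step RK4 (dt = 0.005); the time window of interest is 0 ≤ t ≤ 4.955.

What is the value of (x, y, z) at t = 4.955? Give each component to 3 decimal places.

(x, y, z) = (-6.168, -7.657, 11.445)

t=0.000: state=(4.570, 4.440, 1.230)
step 1 (dt=0.005): k1=(-1.300, 59.261, 17.172), k2=(0.214, 58.872, 17.725), k3=(0.166, 58.919, 17.734), k4=(1.638, 58.573, 18.297); state += dt/6·(k1+2k2+2k3+k4)
t=0.005: state=(4.571, 4.735, 1.319)
t=0.010: state=(4.586, 5.026, 1.413)
t=0.015: state=(4.615, 5.315, 1.513)
continuing one RK4 step at a time; state shown every 40 steps (Δt=0.2):
t=0.200: state=(10.780, 14.431, 13.721)
t=0.400: state=(6.353, 0.751, 21.392)
t=0.600: state=(0.221, -0.773, 12.743)
t=0.800: state=(-0.713, -1.039, 7.726)
t=1.000: state=(-1.865, -2.855, 5.032)
t=1.200: state=(-5.610, -8.577, 6.396)
t=1.400: state=(-10.542, -10.063, 19.511)
t=1.600: state=(-4.155, -1.109, 17.437)
t=1.800: state=(-1.420, -1.218, 10.824)
t=2.000: state=(-2.092, -2.930, 7.041)
t=2.200: state=(-5.254, -7.720, 7.312)
t=2.400: state=(-9.849, -10.226, 17.619)
t=2.600: state=(-5.176, -2.244, 17.834)
t=2.800: state=(-2.238, -1.981, 11.616)
t=3.000: state=(-3.104, -4.177, 8.188)
t=3.200: state=(-6.662, -9.001, 10.176)
t=3.400: state=(-8.869, -7.605, 18.698)
t=3.600: state=(-4.371, -2.565, 15.851)
t=3.800: state=(-3.008, -3.239, 10.930)
t=4.000: state=(-4.802, -6.336, 9.443)
t=4.200: state=(-8.178, -9.280, 14.607)
t=4.400: state=(-6.724, -4.709, 17.743)
t=4.600: state=(-3.820, -3.257, 13.415)
t=4.800: state=(-4.236, -5.107, 10.529)
t=4.955: state=(-6.168, -7.657, 11.445)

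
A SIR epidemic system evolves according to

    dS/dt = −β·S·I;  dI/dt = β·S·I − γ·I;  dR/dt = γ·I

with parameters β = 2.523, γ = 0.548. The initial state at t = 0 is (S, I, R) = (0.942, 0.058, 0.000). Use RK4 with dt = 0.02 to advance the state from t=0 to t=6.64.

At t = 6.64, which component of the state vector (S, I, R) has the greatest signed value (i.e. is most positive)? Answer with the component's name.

t=0.000: state=(0.942, 0.058, 0.000)
step 1 (dt=0.02): k1=(-0.138, 0.106, 0.032), k2=(-0.140, 0.108, 0.032), k3=(-0.140, 0.108, 0.032), k4=(-0.143, 0.110, 0.033); state += dt/6·(k1+2k2+2k3+k4)
t=0.020: state=(0.939, 0.060, 0.001)
t=0.040: state=(0.936, 0.062, 0.001)
t=0.060: state=(0.933, 0.065, 0.002)
continuing one RK4 step at a time; state shown every 25 steps (Δt=0.5):
t=0.500: state=(0.838, 0.137, 0.025)
t=1.000: state=(0.652, 0.268, 0.080)
t=1.500: state=(0.425, 0.402, 0.173)
t=2.000: state=(0.244, 0.463, 0.293)
t=2.500: state=(0.137, 0.444, 0.419)
t=3.000: state=(0.081, 0.386, 0.533)
t=3.500: state=(0.052, 0.319, 0.630)
t=4.000: state=(0.036, 0.256, 0.708)
t=4.500: state=(0.027, 0.202, 0.771)
t=5.000: state=(0.022, 0.159, 0.820)
t=5.500: state=(0.018, 0.124, 0.858)
t=6.000: state=(0.016, 0.096, 0.888)
t=6.500: state=(0.014, 0.074, 0.911)
t=6.640: state=(0.014, 0.069, 0.917)
compare at T: S=0.014, I=0.069, R=0.917

largest component: R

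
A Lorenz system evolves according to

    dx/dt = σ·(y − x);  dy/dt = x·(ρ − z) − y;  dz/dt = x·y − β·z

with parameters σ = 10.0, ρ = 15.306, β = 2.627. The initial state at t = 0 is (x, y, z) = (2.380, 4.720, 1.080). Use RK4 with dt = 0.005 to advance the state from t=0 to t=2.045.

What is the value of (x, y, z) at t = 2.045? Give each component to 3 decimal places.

(x, y, z) = (-2.827, -4.106, 6.614)

t=0.000: state=(2.380, 4.720, 1.080)
step 1 (dt=0.005): k1=(23.400, 29.138, 8.396), k2=(23.543, 29.846, 8.795), k3=(23.558, 29.847, 8.798), k4=(23.714, 30.554, 9.210); state += dt/6·(k1+2k2+2k3+k4)
t=0.005: state=(2.498, 4.869, 1.124)
t=0.010: state=(2.617, 5.026, 1.172)
t=0.015: state=(2.739, 5.189, 1.225)
continuing one RK4 step at a time; state shown every 20 steps (Δt=0.1):
t=0.100: state=(5.299, 9.008, 3.166)
t=0.200: state=(9.704, 14.295, 10.503)
t=0.300: state=(12.191, 11.289, 21.987)
t=0.400: state=(8.013, 2.035, 22.859)
t=0.500: state=(2.893, -0.830, 17.713)
t=0.600: state=(0.496, -0.852, 13.506)
t=0.700: state=(-0.319, -0.788, 10.386)
t=0.800: state=(-0.685, -1.022, 8.027)
t=0.900: state=(-1.094, -1.617, 6.275)
t=1.000: state=(-1.814, -2.780, 5.104)
t=1.100: state=(-3.152, -4.936, 4.763)
t=1.200: state=(-5.518, -8.494, 6.242)
t=1.300: state=(-8.851, -12.145, 11.607)
t=1.400: state=(-10.715, -10.427, 19.517)
t=1.500: state=(-8.171, -4.109, 21.181)
t=1.600: state=(-4.306, -1.169, 17.557)
t=1.700: state=(-2.166, -0.919, 13.753)
t=1.800: state=(-1.517, -1.340, 10.744)
t=1.900: state=(-1.651, -2.058, 8.491)
t=2.000: state=(-2.325, -3.288, 6.990)
t=2.045: state=(-2.827, -4.106, 6.614)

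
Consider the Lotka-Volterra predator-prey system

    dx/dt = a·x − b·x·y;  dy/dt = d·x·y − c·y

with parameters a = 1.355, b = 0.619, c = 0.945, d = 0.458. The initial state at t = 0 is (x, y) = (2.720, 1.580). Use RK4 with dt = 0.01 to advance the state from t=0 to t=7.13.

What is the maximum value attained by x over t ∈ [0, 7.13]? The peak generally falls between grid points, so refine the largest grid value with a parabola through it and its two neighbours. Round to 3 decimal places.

max x = 3.191

t=0.000: state=(2.720, 1.580)
step 1 (dt=0.01): k1=(1.025, 0.475), k2=(1.023, 0.480), k3=(1.023, 0.480), k4=(1.021, 0.484); state += dt/6·(k1+2k2+2k3+k4)
t=0.010: state=(2.730, 1.585)
t=0.020: state=(2.740, 1.590)
t=0.030: state=(2.751, 1.595)
continuing one RK4 step at a time; state shown every 25 steps (Δt=0.25):
t=0.250: state=(2.957, 1.727)
t=0.500: state=(3.128, 1.934)
t=0.750: state=(3.191, 2.195)
t=1.000: state=(3.116, 2.491)
t=1.250: state=(2.907, 2.780)
t=1.500: state=(2.604, 3.011)
t=1.750: state=(2.266, 3.142)
t=2.000: state=(1.951, 3.157)
t=2.250: state=(1.689, 3.068)
t=2.500: state=(1.492, 2.904)
t=2.750: state=(1.356, 2.698)
t=3.000: state=(1.275, 2.475)
t=3.250: state=(1.241, 2.257)
t=3.500: state=(1.248, 2.054)
t=3.750: state=(1.293, 1.875)
t=4.000: state=(1.373, 1.724)
t=4.250: state=(1.490, 1.603)
t=4.500: state=(1.644, 1.514)
t=4.750: state=(1.833, 1.458)
t=5.000: state=(2.057, 1.438)
t=5.250: state=(2.308, 1.458)
t=5.500: state=(2.574, 1.522)
t=5.750: state=(2.830, 1.638)
t=6.000: state=(3.043, 1.811)
t=6.250: state=(3.171, 2.043)
t=6.500: state=(3.176, 2.323)
t=6.750: state=(3.039, 2.622)
t=7.000: state=(2.782, 2.892)
t=7.130: state=(2.616, 3.003)
largest grid value and its neighbours: x(6.370)=3.19070, x(6.380)=3.19090, x(6.390)=3.19088
parabola through these three points peaks at t≈6.384 with x≈3.19092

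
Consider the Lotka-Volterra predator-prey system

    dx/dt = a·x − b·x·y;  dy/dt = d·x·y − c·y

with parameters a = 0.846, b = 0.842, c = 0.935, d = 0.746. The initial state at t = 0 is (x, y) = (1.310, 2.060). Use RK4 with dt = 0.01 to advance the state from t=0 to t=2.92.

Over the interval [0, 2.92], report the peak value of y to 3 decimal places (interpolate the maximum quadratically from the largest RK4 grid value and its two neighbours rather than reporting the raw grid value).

max y = 2.062

t=0.000: state=(1.310, 2.060)
step 1 (dt=0.01): k1=(-1.164, 0.087), k2=(-1.159, 0.078), k3=(-1.159, 0.078), k4=(-1.155, 0.069); state += dt/6·(k1+2k2+2k3+k4)
t=0.010: state=(1.298, 2.061)
t=0.020: state=(1.287, 2.061)
t=0.030: state=(1.276, 2.062)
continuing one RK4 step at a time; state shown every 10 steps (Δt=0.1):
t=0.100: state=(1.198, 2.060)
t=0.200: state=(1.097, 2.044)
t=0.300: state=(1.007, 2.013)
t=0.400: state=(0.926, 1.970)
t=0.500: state=(0.856, 1.918)
t=0.600: state=(0.794, 1.857)
t=0.700: state=(0.741, 1.791)
t=0.800: state=(0.696, 1.721)
t=0.900: state=(0.657, 1.648)
t=1.000: state=(0.624, 1.575)
t=1.100: state=(0.597, 1.501)
t=1.200: state=(0.574, 1.428)
t=1.300: state=(0.556, 1.357)
t=1.400: state=(0.541, 1.287)
t=1.500: state=(0.530, 1.220)
t=1.600: state=(0.522, 1.155)
t=1.700: state=(0.517, 1.094)
t=1.800: state=(0.514, 1.035)
t=1.900: state=(0.514, 0.980)
t=2.000: state=(0.516, 0.927)
t=2.100: state=(0.521, 0.878)
t=2.200: state=(0.527, 0.831)
t=2.300: state=(0.536, 0.788)
t=2.400: state=(0.547, 0.747)
t=2.500: state=(0.560, 0.709)
t=2.600: state=(0.575, 0.674)
t=2.700: state=(0.592, 0.641)
t=2.800: state=(0.611, 0.610)
t=2.900: state=(0.633, 0.582)
t=2.920: state=(0.637, 0.577)
largest grid value and its neighbours: y(0.040)=2.06207, y(0.050)=2.06215, y(0.060)=2.06206
parabola through these three points peaks at t≈0.050 with y≈2.06215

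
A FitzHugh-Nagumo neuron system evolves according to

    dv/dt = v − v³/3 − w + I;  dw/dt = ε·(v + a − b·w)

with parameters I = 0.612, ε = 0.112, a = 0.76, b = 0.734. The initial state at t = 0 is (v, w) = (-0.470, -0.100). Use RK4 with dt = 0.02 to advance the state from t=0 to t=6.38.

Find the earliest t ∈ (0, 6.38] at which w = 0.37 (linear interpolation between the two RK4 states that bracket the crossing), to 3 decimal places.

t=0.000: state=(-0.470, -0.100)
step 1 (dt=0.02): k1=(0.277, 0.041), k2=(0.278, 0.041), k3=(0.278, 0.041), k4=(0.280, 0.041); state += dt/6·(k1+2k2+2k3+k4)
t=0.020: state=(-0.464, -0.099)
t=0.040: state=(-0.459, -0.098)
t=0.060: state=(-0.453, -0.098)
continuing one RK4 step at a time; state shown every 25 steps (Δt=0.5):
t=0.500: state=(-0.305, -0.076)
t=1.000: state=(-0.065, -0.042)
t=1.500: state=(0.303, 0.008)
t=2.000: state=(0.831, 0.080)
t=2.500: state=(1.385, 0.180)
t=3.000: state=(1.705, 0.300)
t=3.260: state=(1.772, 0.366)
next step: t=3.280: state=(1.775, 0.371) — w has crossed 0.37
linear interpolation between t=3.260 (0.36594) and t=3.280 (0.37101) → t≈3.276

t = 3.276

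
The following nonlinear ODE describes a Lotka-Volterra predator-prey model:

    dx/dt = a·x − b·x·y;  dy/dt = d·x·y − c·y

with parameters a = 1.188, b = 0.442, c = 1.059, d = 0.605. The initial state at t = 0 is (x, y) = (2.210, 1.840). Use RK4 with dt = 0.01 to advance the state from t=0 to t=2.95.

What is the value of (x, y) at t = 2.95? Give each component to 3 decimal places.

(x, y) = (1.144, 3.254)

t=0.000: state=(2.210, 1.840)
step 1 (dt=0.01): k1=(0.828, 0.512), k2=(0.827, 0.517), k3=(0.827, 0.517), k4=(0.826, 0.522); state += dt/6·(k1+2k2+2k3+k4)
t=0.010: state=(2.218, 1.845)
t=0.020: state=(2.227, 1.850)
t=0.030: state=(2.235, 1.856)
continuing one RK4 step at a time; state shown every 10 steps (Δt=0.1):
t=0.100: state=(2.292, 1.897)
t=0.200: state=(2.370, 1.964)
t=0.300: state=(2.443, 2.044)
t=0.400: state=(2.508, 2.136)
t=0.500: state=(2.564, 2.240)
t=0.600: state=(2.609, 2.356)
t=0.700: state=(2.640, 2.484)
t=0.800: state=(2.656, 2.623)
t=0.900: state=(2.655, 2.771)
t=1.000: state=(2.636, 2.925)
t=1.100: state=(2.600, 3.083)
t=1.200: state=(2.546, 3.241)
t=1.300: state=(2.476, 3.394)
t=1.400: state=(2.392, 3.537)
t=1.500: state=(2.297, 3.667)
t=1.600: state=(2.194, 3.778)
t=1.700: state=(2.087, 3.869)
t=1.800: state=(1.977, 3.935)
t=1.900: state=(1.869, 3.976)
t=2.000: state=(1.765, 3.992)
t=2.100: state=(1.666, 3.984)
t=2.200: state=(1.575, 3.953)
t=2.300: state=(1.491, 3.901)
t=2.400: state=(1.415, 3.831)
t=2.500: state=(1.348, 3.746)
t=2.600: state=(1.289, 3.649)
t=2.700: state=(1.238, 3.543)
t=2.800: state=(1.195, 3.430)
t=2.900: state=(1.159, 3.313)
t=2.950: state=(1.144, 3.254)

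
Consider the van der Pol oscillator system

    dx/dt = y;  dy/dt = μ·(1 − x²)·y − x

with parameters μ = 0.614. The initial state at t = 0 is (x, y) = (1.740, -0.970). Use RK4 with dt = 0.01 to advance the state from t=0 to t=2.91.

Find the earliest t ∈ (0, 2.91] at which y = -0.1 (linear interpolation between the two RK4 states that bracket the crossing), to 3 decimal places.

t = 2.432

t=0.000: state=(1.740, -0.970)
step 1 (dt=0.01): k1=(-0.970, -0.532), k2=(-0.973, -0.534), k3=(-0.973, -0.534), k4=(-0.975, -0.536); state += dt/6·(k1+2k2+2k3+k4)
t=0.010: state=(1.730, -0.975)
t=0.020: state=(1.720, -0.981)
t=0.030: state=(1.711, -0.986)
continuing one RK4 step at a time; state shown every 10 steps (Δt=0.1):
t=0.100: state=(1.640, -1.025)
t=0.200: state=(1.535, -1.086)
t=0.300: state=(1.423, -1.152)
t=0.400: state=(1.304, -1.226)
t=0.500: state=(1.178, -1.308)
t=0.600: state=(1.042, -1.399)
t=0.700: state=(0.897, -1.502)
t=0.800: state=(0.742, -1.615)
t=0.900: state=(0.574, -1.739)
t=1.000: state=(0.394, -1.872)
t=1.100: state=(0.199, -2.010)
t=1.200: state=(-0.008, -2.146)
t=1.300: state=(-0.229, -2.267)
t=1.400: state=(-0.461, -2.357)
t=1.500: state=(-0.699, -2.396)
t=1.600: state=(-0.937, -2.361)
t=1.700: state=(-1.168, -2.240)
t=1.800: state=(-1.383, -2.029)
t=1.900: state=(-1.572, -1.744)
t=2.000: state=(-1.730, -1.411)
t=2.100: state=(-1.853, -1.064)
t=2.200: state=(-1.943, -0.730)
t=2.300: state=(-2.001, -0.431)
t=2.400: state=(-2.030, -0.173)
t=2.430: state=(-2.035, -0.104)
next step: t=2.440: state=(-2.036, -0.082) — y has crossed -0.1
linear interpolation between t=2.430 (-0.10388) and t=2.440 (-0.08174) → t≈2.432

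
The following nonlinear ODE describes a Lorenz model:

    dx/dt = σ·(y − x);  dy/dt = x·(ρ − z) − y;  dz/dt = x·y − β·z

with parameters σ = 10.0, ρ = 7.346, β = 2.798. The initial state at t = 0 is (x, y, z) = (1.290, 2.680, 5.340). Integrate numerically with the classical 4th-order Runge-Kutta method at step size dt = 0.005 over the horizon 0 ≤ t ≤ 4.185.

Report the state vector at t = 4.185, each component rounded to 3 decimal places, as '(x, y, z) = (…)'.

(x, y, z) = (4.279, 4.284, 6.381)

t=0.000: state=(1.290, 2.680, 5.340)
step 1 (dt=0.005): k1=(13.900, -0.092, -11.484), k2=(13.550, 0.016, -11.311), k3=(13.562, 0.013, -11.314), k4=(13.223, 0.121, -11.144); state += dt/6·(k1+2k2+2k3+k4)
t=0.005: state=(1.358, 2.680, 5.283)
t=0.010: state=(1.422, 2.681, 5.229)
t=0.015: state=(1.484, 2.683, 5.175)
continuing one RK4 step at a time; state shown every 40 steps (Δt=0.2):
t=0.200: state=(2.788, 3.336, 4.067)
t=0.400: state=(4.024, 4.699, 4.486)
t=0.600: state=(5.153, 5.479, 6.353)
t=0.800: state=(5.026, 4.618, 7.711)
t=1.000: state=(4.044, 3.604, 7.171)
t=1.200: state=(3.526, 3.456, 6.057)
t=1.400: state=(3.694, 3.903, 5.469)
t=1.600: state=(4.222, 4.498, 5.708)
t=1.800: state=(4.617, 4.699, 6.453)
t=2.000: state=(4.517, 4.359, 6.890)
t=2.200: state=(4.148, 3.980, 6.671)
t=2.400: state=(3.946, 3.921, 6.222)
t=2.600: state=(4.029, 4.123, 6.000)
t=2.800: state=(4.248, 4.353, 6.134)
t=3.000: state=(4.379, 4.396, 6.424)
t=3.200: state=(4.320, 4.255, 6.562)
t=3.400: state=(4.179, 4.116, 6.460)
t=3.600: state=(4.108, 4.103, 6.284)
t=3.800: state=(4.150, 4.191, 6.210)
t=4.000: state=(4.238, 4.276, 6.277)
t=4.185: state=(4.279, 4.284, 6.381)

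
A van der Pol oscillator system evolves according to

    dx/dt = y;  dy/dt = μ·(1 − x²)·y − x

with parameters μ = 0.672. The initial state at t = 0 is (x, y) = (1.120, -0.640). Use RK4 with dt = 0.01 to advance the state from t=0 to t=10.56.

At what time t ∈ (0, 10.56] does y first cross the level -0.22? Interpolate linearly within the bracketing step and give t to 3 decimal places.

t = 2.227

t=0.000: state=(1.120, -0.640)
step 1 (dt=0.01): k1=(-0.640, -1.011), k2=(-0.645, -1.010), k3=(-0.645, -1.010), k4=(-0.650, -1.009); state += dt/6·(k1+2k2+2k3+k4)
t=0.010: state=(1.114, -0.650)
t=0.020: state=(1.107, -0.660)
t=0.030: state=(1.100, -0.670)
continuing one RK4 step at a time; state shown every 50 steps (Δt=0.5):
t=0.500: state=(0.674, -1.153)
t=1.000: state=(-0.048, -1.738)
t=1.500: state=(-1.001, -1.896)
t=2.000: state=(-1.707, -0.780)
t=2.220: state=(-1.816, -0.235)
next step: t=2.230: state=(-1.818, -0.214) — y has crossed -0.22
linear interpolation between t=2.220 (-0.23548) and t=2.230 (-0.21383) → t≈2.227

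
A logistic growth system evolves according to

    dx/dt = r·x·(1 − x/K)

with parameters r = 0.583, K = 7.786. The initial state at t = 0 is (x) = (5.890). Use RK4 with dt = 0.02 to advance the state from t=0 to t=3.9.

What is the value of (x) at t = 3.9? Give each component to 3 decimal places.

(x) = (7.536)

t=0.000: state=(5.890)
step 1 (dt=0.02): k1=(0.836), k2=(0.834), k3=(0.834), k4=(0.831); state += dt/6·(k1+2k2+2k3+k4)
t=0.020: state=(5.907)
t=0.040: state=(5.923)
t=0.060: state=(5.940)
continuing one RK4 step at a time; state shown every 10 steps (Δt=0.2):
t=0.200: state=(6.052)
t=0.400: state=(6.204)
t=0.600: state=(6.346)
t=0.800: state=(6.478)
t=1.000: state=(6.600)
t=1.200: state=(6.713)
t=1.400: state=(6.816)
t=1.600: state=(6.911)
t=1.800: state=(6.997)
t=2.000: state=(7.076)
t=2.200: state=(7.148)
t=2.400: state=(7.213)
t=2.600: state=(7.272)
t=2.800: state=(7.325)
t=3.000: state=(7.373)
t=3.200: state=(7.416)
t=3.400: state=(7.455)
t=3.600: state=(7.490)
t=3.800: state=(7.522)
t=3.900: state=(7.536)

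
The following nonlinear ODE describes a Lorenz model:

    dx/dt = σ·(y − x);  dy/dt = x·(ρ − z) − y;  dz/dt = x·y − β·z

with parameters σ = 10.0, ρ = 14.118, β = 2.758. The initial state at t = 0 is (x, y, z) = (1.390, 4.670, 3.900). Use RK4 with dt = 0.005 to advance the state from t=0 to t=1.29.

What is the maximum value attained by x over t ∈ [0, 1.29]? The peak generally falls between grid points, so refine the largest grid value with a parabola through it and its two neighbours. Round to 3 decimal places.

t=0.000: state=(1.390, 4.670, 3.900)
step 1 (dt=0.005): k1=(32.800, 9.533, -4.265), k2=(32.218, 10.363, -3.817), k3=(32.254, 10.344, -3.824), k4=(31.705, 11.159, -3.379); state += dt/6·(k1+2k2+2k3+k4)
t=0.005: state=(1.551, 4.722, 3.881)
t=0.010: state=(1.707, 4.781, 3.866)
t=0.015: state=(1.859, 4.849, 3.856)
continuing one RK4 step at a time; state shown every 10 steps (Δt=0.05):
t=0.050: state=(2.838, 5.514, 3.910)
t=0.100: state=(4.181, 6.954, 4.435)
t=0.150: state=(5.655, 8.792, 5.683)
t=0.200: state=(7.299, 10.683, 7.924)
t=0.250: state=(8.938, 11.964, 11.262)
t=0.300: state=(10.148, 11.770, 15.208)
t=0.350: state=(10.407, 9.740, 18.515)
t=0.400: state=(9.501, 6.668, 19.982)
t=0.450: state=(7.769, 3.901, 19.523)
t=0.500: state=(5.840, 2.154, 17.944)
t=0.550: state=(4.192, 1.341, 16.026)
t=0.600: state=(3.006, 1.101, 14.159)
t=0.650: state=(2.260, 1.147, 12.469)
t=0.700: state=(1.858, 1.329, 10.979)
t=0.750: state=(1.703, 1.590, 9.685)
t=0.800: state=(1.728, 1.928, 8.577)
t=0.850: state=(1.896, 2.364, 7.653)
t=0.900: state=(2.196, 2.930, 6.919)
t=0.950: state=(2.635, 3.666, 6.399)
t=1.000: state=(3.235, 4.610, 6.142)
t=1.050: state=(4.019, 5.788, 6.232)
t=1.100: state=(5.006, 7.182, 6.800)
t=1.150: state=(6.180, 8.670, 8.006)
t=1.200: state=(7.448, 9.961, 9.967)
t=1.250: state=(8.601, 10.591, 12.586)
t=1.290: state=(9.229, 10.309, 14.835)
largest grid value and its neighbours: x(0.330)=10.44313, x(0.335)=10.45236, x(0.340)=10.44951
parabola through these three points peaks at t≈0.336 with x≈10.45278

max x = 10.453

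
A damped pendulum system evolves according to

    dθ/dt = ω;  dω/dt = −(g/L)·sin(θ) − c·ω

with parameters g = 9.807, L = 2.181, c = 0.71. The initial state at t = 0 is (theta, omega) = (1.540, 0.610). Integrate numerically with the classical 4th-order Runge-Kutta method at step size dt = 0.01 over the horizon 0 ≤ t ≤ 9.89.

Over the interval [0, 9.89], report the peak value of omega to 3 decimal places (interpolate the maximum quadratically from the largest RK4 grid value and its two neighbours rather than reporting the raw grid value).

t=0.000: state=(1.540, 0.610)
step 1 (dt=0.01): k1=(0.610, -4.928), k2=(0.585, -4.910), k3=(0.585, -4.910), k4=(0.561, -4.893); state += dt/6·(k1+2k2+2k3+k4)
t=0.010: state=(1.546, 0.561)
t=0.020: state=(1.551, 0.512)
t=0.030: state=(1.556, 0.464)
continuing one RK4 step at a time; state shown every 50 steps (Δt=0.5):
t=0.500: state=(1.296, -1.453)
t=1.000: state=(0.278, -2.308)
t=1.500: state=(-0.650, -1.140)
t=2.000: state=(-0.783, 0.545)
t=2.500: state=(-0.257, 1.339)
t=3.000: state=(0.325, 0.800)
t=3.500: state=(0.459, -0.244)
t=4.000: state=(0.169, -0.778)
t=4.500: state=(-0.178, -0.495)
t=5.000: state=(-0.269, 0.126)
t=5.500: state=(-0.104, 0.455)
t=6.000: state=(0.101, 0.296)
t=6.500: state=(0.158, -0.069)
t=7.000: state=(0.062, -0.266)
t=7.500: state=(-0.058, -0.176)
t=8.000: state=(-0.093, 0.039)
t=8.500: state=(-0.037, 0.156)
t=9.000: state=(0.034, 0.104)
t=9.500: state=(0.054, -0.022)
t=9.890: state=(0.032, -0.085)
largest grid value and its neighbours: omega(2.520)=1.34183, omega(2.530)=1.34225, omega(2.540)=1.34209
parabola through these three points peaks at t≈2.532 with omega≈1.34227

max omega = 1.342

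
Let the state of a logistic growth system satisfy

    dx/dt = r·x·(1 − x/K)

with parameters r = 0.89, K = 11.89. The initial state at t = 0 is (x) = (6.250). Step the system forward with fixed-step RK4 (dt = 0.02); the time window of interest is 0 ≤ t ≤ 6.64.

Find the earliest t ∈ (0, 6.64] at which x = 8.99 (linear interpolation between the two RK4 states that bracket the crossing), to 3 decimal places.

t=0.000: state=(6.250)
step 1 (dt=0.02): k1=(2.639), k2=(2.637), k3=(2.637), k4=(2.636); state += dt/6·(k1+2k2+2k3+k4)
t=0.020: state=(6.303)
t=0.040: state=(6.355)
t=0.060: state=(6.408)
continuing one RK4 step at a time; state shown every 25 steps (Δt=0.5):
t=0.500: state=(7.534)
t=1.000: state=(8.675)
t=1.140: state=(8.959)
next step: t=1.160: state=(8.998) — x has crossed 8.99
linear interpolation between t=1.140 (8.95896) and t=1.160 (8.99809) → t≈1.156

t = 1.156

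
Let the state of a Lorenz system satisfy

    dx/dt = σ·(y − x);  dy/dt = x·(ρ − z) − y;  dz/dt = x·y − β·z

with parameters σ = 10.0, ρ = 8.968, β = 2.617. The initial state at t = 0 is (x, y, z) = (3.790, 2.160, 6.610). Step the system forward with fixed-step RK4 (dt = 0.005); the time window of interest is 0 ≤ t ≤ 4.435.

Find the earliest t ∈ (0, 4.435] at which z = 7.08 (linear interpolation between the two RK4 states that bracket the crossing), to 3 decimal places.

t = 0.507

t=0.000: state=(3.790, 2.160, 6.610)
step 1 (dt=0.005): k1=(-16.300, 6.777, -9.112), k2=(-15.723, 6.749, -9.077), k3=(-15.738, 6.752, -9.074), k4=(-15.175, 6.726, -9.038); state += dt/6·(k1+2k2+2k3+k4)
t=0.005: state=(3.711, 2.194, 6.565)
t=0.010: state=(3.638, 2.227, 6.520)
t=0.015: state=(3.570, 2.261, 6.475)
continuing one RK4 step at a time; state shown every 40 steps (Δt=0.2):
t=0.200: state=(3.145, 3.543, 5.316)
t=0.400: state=(4.491, 5.327, 5.846)
t=0.505: state=(5.333, 6.043, 7.051)
next step: t=0.510: state=(5.368, 6.063, 7.120) — z has crossed 7.08
linear interpolation between t=0.505 (7.05090) and t=0.510 (7.12013) → t≈0.507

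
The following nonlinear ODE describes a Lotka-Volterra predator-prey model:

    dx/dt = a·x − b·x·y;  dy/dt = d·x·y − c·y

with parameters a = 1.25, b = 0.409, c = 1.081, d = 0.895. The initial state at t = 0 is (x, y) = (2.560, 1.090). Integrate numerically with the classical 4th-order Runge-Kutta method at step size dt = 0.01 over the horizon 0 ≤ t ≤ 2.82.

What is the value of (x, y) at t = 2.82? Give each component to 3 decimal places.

(x, y) = (0.241, 3.330)

t=0.000: state=(2.560, 1.090)
step 1 (dt=0.01): k1=(2.059, 1.319), k2=(2.060, 1.337), k3=(2.060, 1.337), k4=(2.061, 1.356); state += dt/6·(k1+2k2+2k3+k4)
t=0.010: state=(2.581, 1.103)
t=0.020: state=(2.601, 1.117)
t=0.030: state=(2.622, 1.131)
continuing one RK4 step at a time; state shown every 10 steps (Δt=0.1):
t=0.100: state=(2.766, 1.242)
t=0.200: state=(2.968, 1.440)
t=0.300: state=(3.154, 1.701)
t=0.400: state=(3.312, 2.039)
t=0.500: state=(3.423, 2.475)
t=0.600: state=(3.468, 3.026)
t=0.700: state=(3.426, 3.700)
t=0.800: state=(3.285, 4.488)
t=0.900: state=(3.045, 5.350)
t=1.000: state=(2.723, 6.219)
t=1.100: state=(2.353, 7.007)
t=1.200: state=(1.975, 7.632)
t=1.300: state=(1.623, 8.045)
t=1.400: state=(1.317, 8.233)
t=1.500: state=(1.066, 8.218)
t=1.600: state=(0.866, 8.038)
t=1.700: state=(0.710, 7.740)
t=1.800: state=(0.591, 7.361)
t=1.900: state=(0.500, 6.936)
t=2.000: state=(0.430, 6.489)
t=2.100: state=(0.377, 6.038)
t=2.200: state=(0.337, 5.595)
t=2.300: state=(0.307, 5.168)
t=2.400: state=(0.284, 4.762)
t=2.500: state=(0.267, 4.381)
t=2.600: state=(0.254, 4.024)
t=2.700: state=(0.246, 3.694)
t=2.800: state=(0.241, 3.388)
t=2.820: state=(0.241, 3.330)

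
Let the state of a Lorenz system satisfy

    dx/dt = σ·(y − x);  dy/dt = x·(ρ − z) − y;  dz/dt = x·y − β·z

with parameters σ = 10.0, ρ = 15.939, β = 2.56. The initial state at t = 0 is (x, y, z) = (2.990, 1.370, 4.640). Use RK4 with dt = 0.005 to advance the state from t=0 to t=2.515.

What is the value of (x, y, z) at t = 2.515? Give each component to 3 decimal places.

(x, y, z) = (9.673, 7.573, 21.093)

t=0.000: state=(2.990, 1.370, 4.640)
step 1 (dt=0.005): k1=(-16.200, 32.414, -7.782), k2=(-14.985, 31.933, -7.549), k3=(-15.027, 31.967, -7.549), k4=(-13.850, 31.515, -7.323); state += dt/6·(k1+2k2+2k3+k4)
t=0.005: state=(2.915, 1.530, 4.602)
t=0.010: state=(2.851, 1.685, 4.567)
t=0.015: state=(2.798, 1.837, 4.533)
continuing one RK4 step at a time; state shown every 20 steps (Δt=0.1):
t=0.100: state=(3.046, 4.302, 4.309)
t=0.200: state=(5.165, 8.114, 5.577)
t=0.300: state=(8.720, 12.523, 10.877)
t=0.400: state=(11.241, 11.515, 20.054)
t=0.500: state=(8.730, 4.199, 22.725)
t=0.600: state=(4.289, 0.639, 18.775)
t=0.700: state=(1.793, 0.320, 14.627)
t=0.800: state=(0.971, 0.639, 11.375)
t=0.900: state=(0.916, 1.083, 8.874)
t=1.000: state=(1.264, 1.800, 7.005)
t=1.100: state=(2.044, 3.116, 5.778)
t=1.200: state=(3.535, 5.520, 5.530)
t=1.300: state=(6.132, 9.335, 7.483)
t=1.400: state=(9.509, 12.520, 13.738)
t=1.500: state=(10.637, 9.320, 21.235)
t=1.600: state=(7.393, 3.143, 21.366)
t=1.700: state=(3.707, 0.943, 17.393)
t=1.800: state=(1.907, 0.928, 13.663)
t=1.900: state=(1.453, 1.412, 10.739)
t=2.000: state=(1.699, 2.211, 8.558)
t=2.100: state=(2.494, 3.605, 7.156)
t=2.200: state=(4.019, 6.012, 6.916)
t=2.300: state=(6.523, 9.477, 9.011)
t=2.400: state=(9.405, 11.701, 14.826)
t=2.500: state=(9.945, 8.426, 20.718)
t=2.515: state=(9.673, 7.573, 21.093)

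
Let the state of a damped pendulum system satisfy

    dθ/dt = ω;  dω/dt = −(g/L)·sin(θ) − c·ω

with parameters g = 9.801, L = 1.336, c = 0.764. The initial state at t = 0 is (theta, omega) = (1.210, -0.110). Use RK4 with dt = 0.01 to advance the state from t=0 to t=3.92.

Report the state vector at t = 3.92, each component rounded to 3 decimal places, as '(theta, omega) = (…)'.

(theta, omega) = (-0.211, 0.501)

t=0.000: state=(1.210, -0.110)
step 1 (dt=0.01): k1=(-0.110, -6.780), k2=(-0.144, -6.752), k3=(-0.144, -6.752), k4=(-0.178, -6.724); state += dt/6·(k1+2k2+2k3+k4)
t=0.010: state=(1.209, -0.178)
t=0.020: state=(1.206, -0.244)
t=0.030: state=(1.204, -0.311)
continuing one RK4 step at a time; state shown every 20 steps (Δt=0.2):
t=0.200: state=(1.061, -1.337)
t=0.400: state=(0.699, -2.199)
t=0.600: state=(0.220, -2.483)
t=0.800: state=(-0.249, -2.095)
t=1.000: state=(-0.586, -1.226)
t=1.200: state=(-0.729, -0.202)
t=1.400: state=(-0.674, 0.720)
t=1.600: state=(-0.460, 1.356)
t=1.800: state=(-0.159, 1.577)
t=2.000: state=(0.141, 1.355)
t=2.200: state=(0.361, 0.810)
t=2.400: state=(0.457, 0.139)
t=2.600: state=(0.421, -0.471)
t=2.800: state=(0.282, -0.878)
t=3.000: state=(0.089, -1.004)
t=3.200: state=(-0.101, -0.847)
t=3.400: state=(-0.236, -0.488)
t=3.600: state=(-0.291, -0.054)
t=3.800: state=(-0.261, 0.332)
t=3.920: state=(-0.211, 0.501)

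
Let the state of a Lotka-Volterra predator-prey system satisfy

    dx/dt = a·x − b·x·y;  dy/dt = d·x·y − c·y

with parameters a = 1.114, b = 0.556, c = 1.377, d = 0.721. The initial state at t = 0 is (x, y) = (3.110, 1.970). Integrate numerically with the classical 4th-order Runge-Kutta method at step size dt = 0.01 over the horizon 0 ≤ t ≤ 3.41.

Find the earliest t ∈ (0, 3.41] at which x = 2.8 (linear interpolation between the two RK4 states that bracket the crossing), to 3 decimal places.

t = 0.468

t=0.000: state=(3.110, 1.970)
step 1 (dt=0.01): k1=(0.058, 1.705), k2=(0.043, 1.712), k3=(0.043, 1.712), k4=(0.028, 1.720); state += dt/6·(k1+2k2+2k3+k4)
t=0.010: state=(3.110, 1.987)
t=0.020: state=(3.111, 2.004)
t=0.030: state=(3.110, 2.022)
continuing one RK4 step at a time; state shown every 20 steps (Δt=0.2):
t=0.200: state=(3.060, 2.337)
t=0.400: state=(2.885, 2.728)
t=0.460: state=(2.811, 2.841)
next step: t=0.470: state=(2.797, 2.860) — x has crossed 2.8
linear interpolation between t=0.460 (2.81068) and t=0.470 (2.79748) → t≈0.468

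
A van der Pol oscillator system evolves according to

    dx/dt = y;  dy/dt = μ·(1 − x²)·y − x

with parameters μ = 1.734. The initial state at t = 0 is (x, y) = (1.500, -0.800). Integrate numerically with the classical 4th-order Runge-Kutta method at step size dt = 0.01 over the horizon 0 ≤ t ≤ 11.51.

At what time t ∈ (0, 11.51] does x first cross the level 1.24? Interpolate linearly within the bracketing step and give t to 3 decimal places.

t=0.000: state=(1.500, -0.800)
step 1 (dt=0.01): k1=(-0.800, 0.234), k2=(-0.799, 0.219), k3=(-0.799, 0.219), k4=(-0.798, 0.204); state += dt/6·(k1+2k2+2k3+k4)
t=0.010: state=(1.492, -0.798)
t=0.020: state=(1.484, -0.796)
t=0.030: state=(1.476, -0.794)
t=0.320: state=(1.243, -0.844)
next step: t=0.330: state=(1.234, -0.848) — x has crossed 1.24
linear interpolation between t=0.320 (1.24264) and t=0.330 (1.23418) → t≈0.323

t = 0.323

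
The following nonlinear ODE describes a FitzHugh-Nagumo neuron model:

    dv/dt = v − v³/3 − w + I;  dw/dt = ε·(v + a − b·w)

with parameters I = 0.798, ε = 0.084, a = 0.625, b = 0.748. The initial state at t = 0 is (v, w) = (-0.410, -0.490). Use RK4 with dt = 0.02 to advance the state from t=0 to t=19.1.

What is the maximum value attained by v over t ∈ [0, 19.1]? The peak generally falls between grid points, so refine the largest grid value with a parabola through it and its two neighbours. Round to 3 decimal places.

max v = 2.069

t=0.000: state=(-0.410, -0.490)
step 1 (dt=0.02): k1=(0.901, 0.049), k2=(0.908, 0.050), k3=(0.908, 0.050), k4=(0.915, 0.050); state += dt/6·(k1+2k2+2k3+k4)
t=0.020: state=(-0.392, -0.489)
t=0.040: state=(-0.373, -0.488)
t=0.060: state=(-0.355, -0.487)
continuing one RK4 step at a time; state shown every 50 steps (Δt=1):
t=1.000: state=(0.999, -0.392)
t=2.000: state=(2.037, -0.180)
t=3.000: state=(2.046, 0.049)
t=4.000: state=(1.979, 0.261)
t=5.000: state=(1.910, 0.454)
t=6.000: state=(1.840, 0.630)
t=7.000: state=(1.770, 0.790)
t=8.000: state=(1.699, 0.934)
t=9.000: state=(1.627, 1.063)
t=10.000: state=(1.552, 1.179)
t=11.000: state=(1.476, 1.281)
t=12.000: state=(1.395, 1.371)
t=13.000: state=(1.309, 1.448)
t=14.000: state=(1.216, 1.514)
t=15.000: state=(1.109, 1.567)
t=16.000: state=(0.982, 1.608)
t=17.000: state=(0.813, 1.634)
t=18.000: state=(0.549, 1.642)
t=19.000: state=(0.014, 1.618)
t=19.100: state=(-0.071, 1.613)
largest grid value and its neighbours: v(2.380)=2.06888, v(2.400)=2.06896, v(2.420)=2.06894
parabola through these three points peaks at t≈2.407 with v≈2.06896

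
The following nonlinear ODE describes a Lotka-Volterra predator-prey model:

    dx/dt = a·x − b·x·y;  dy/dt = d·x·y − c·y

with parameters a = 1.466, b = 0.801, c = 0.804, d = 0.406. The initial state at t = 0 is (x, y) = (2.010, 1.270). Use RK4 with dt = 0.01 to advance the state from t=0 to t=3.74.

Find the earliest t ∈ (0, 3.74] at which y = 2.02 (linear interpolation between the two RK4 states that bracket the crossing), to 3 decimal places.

t=0.000: state=(2.010, 1.270)
step 1 (dt=0.01): k1=(0.902, 0.015), k2=(0.904, 0.018), k3=(0.904, 0.018), k4=(0.906, 0.020); state += dt/6·(k1+2k2+2k3+k4)
t=0.010: state=(2.019, 1.270)
t=0.020: state=(2.028, 1.270)
t=0.030: state=(2.037, 1.271)
continuing one RK4 step at a time; state shown every 20 steps (Δt=0.2):
t=0.200: state=(2.197, 1.283)
t=0.400: state=(2.393, 1.316)
t=0.600: state=(2.588, 1.372)
t=0.800: state=(2.768, 1.452)
t=1.000: state=(2.917, 1.557)
t=1.200: state=(3.017, 1.688)
t=1.400: state=(3.050, 1.840)
t=1.600: state=(3.006, 2.004)
t=1.610: state=(3.001, 2.012)
next step: t=1.620: state=(2.997, 2.021) — y has crossed 2.02
linear interpolation between t=1.610 (2.01231) and t=1.620 (2.02065) → t≈1.619

t = 1.619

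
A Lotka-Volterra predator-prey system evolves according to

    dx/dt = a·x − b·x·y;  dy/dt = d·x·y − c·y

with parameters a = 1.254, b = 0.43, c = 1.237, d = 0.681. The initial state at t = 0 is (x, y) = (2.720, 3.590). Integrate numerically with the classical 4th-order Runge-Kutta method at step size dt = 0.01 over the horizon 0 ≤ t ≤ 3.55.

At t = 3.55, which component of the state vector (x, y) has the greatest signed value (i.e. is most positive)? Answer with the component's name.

largest component: x

t=0.000: state=(2.720, 3.590)
step 1 (dt=0.01): k1=(-0.788, 2.209), k2=(-0.800, 2.206), k3=(-0.800, 2.206), k4=(-0.811, 2.203); state += dt/6·(k1+2k2+2k3+k4)
t=0.010: state=(2.712, 3.612)
t=0.020: state=(2.704, 3.634)
t=0.030: state=(2.695, 3.656)
continuing one RK4 step at a time; state shown every 20 steps (Δt=0.2):
t=0.200: state=(2.520, 4.009)
t=0.400: state=(2.260, 4.336)
t=0.600: state=(1.982, 4.520)
t=0.800: state=(1.723, 4.541)
t=1.000: state=(1.505, 4.415)
t=1.200: state=(1.336, 4.181)
t=1.400: state=(1.213, 3.881)
t=1.600: state=(1.132, 3.554)
t=1.800: state=(1.087, 3.227)
t=2.000: state=(1.073, 2.918)
t=2.200: state=(1.086, 2.638)
t=2.400: state=(1.124, 2.394)
t=2.600: state=(1.187, 2.187)
t=2.800: state=(1.273, 2.019)
t=3.000: state=(1.383, 1.889)
t=3.200: state=(1.518, 1.796)
t=3.400: state=(1.675, 1.743)
t=3.550: state=(1.808, 1.729)
compare at T: x=1.808, y=1.729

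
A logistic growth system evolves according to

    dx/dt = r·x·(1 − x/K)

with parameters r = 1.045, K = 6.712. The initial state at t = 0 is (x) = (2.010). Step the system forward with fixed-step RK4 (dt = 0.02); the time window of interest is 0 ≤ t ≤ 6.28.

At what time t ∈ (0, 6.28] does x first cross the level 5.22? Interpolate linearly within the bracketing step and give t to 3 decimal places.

t = 2.012

t=0.000: state=(2.010)
step 1 (dt=0.02): k1=(1.471), k2=(1.478), k3=(1.478), k4=(1.484); state += dt/6·(k1+2k2+2k3+k4)
t=0.020: state=(2.040)
t=0.040: state=(2.069)
t=0.060: state=(2.099)
continuing one RK4 step at a time; state shown every 25 steps (Δt=0.5):
t=0.500: state=(2.812)
t=1.000: state=(3.682)
t=1.500: state=(4.511)
t=2.000: state=(5.206)
next step: t=2.020: state=(5.230) — x has crossed 5.22
linear interpolation between t=2.000 (5.20576) and t=2.020 (5.23003) → t≈2.012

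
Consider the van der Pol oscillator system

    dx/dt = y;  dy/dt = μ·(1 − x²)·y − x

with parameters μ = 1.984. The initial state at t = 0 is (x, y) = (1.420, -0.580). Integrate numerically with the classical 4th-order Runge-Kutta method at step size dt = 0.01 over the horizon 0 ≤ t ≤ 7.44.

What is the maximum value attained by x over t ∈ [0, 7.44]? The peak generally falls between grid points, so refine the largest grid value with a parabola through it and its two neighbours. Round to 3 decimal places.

t=0.000: state=(1.420, -0.580)
step 1 (dt=0.01): k1=(-0.580, -0.250), k2=(-0.581, -0.254), k3=(-0.581, -0.254), k4=(-0.583, -0.259); state += dt/6·(k1+2k2+2k3+k4)
t=0.010: state=(1.414, -0.583)
t=0.020: state=(1.408, -0.585)
t=0.030: state=(1.402, -0.588)
continuing one RK4 step at a time; state shown every 25 steps (Δt=0.25):
t=0.250: state=(1.265, -0.669)
t=0.500: state=(1.080, -0.824)
t=0.750: state=(0.843, -1.099)
t=1.000: state=(0.510, -1.623)
t=1.250: state=(-0.009, -2.634)
t=1.500: state=(-0.829, -3.785)
t=1.750: state=(-1.672, -2.422)
t=2.000: state=(-1.996, -0.432)
t=2.250: state=(-2.011, 0.164)
t=2.500: state=(-1.949, 0.301)
t=2.750: state=(-1.867, 0.349)
t=3.000: state=(-1.776, 0.383)
t=3.250: state=(-1.675, 0.421)
t=3.500: state=(-1.564, 0.469)
t=3.750: state=(-1.439, 0.533)
t=4.000: state=(-1.295, 0.626)
t=4.250: state=(-1.122, 0.770)
t=4.500: state=(-0.902, 1.012)
t=4.750: state=(-0.599, 1.460)
t=5.000: state=(-0.137, 2.333)
t=5.250: state=(0.608, 3.608)
t=5.500: state=(1.508, 3.006)
t=5.750: state=(1.959, 0.752)
t=6.000: state=(2.017, -0.090)
t=6.250: state=(1.965, -0.282)
t=6.500: state=(1.886, -0.340)
t=6.750: state=(1.797, -0.376)
t=7.000: state=(1.698, -0.412)
t=7.250: state=(1.590, -0.457)
t=7.440: state=(1.499, -0.501)
largest grid value and its neighbours: x(5.940)=2.01972, x(5.950)=2.01977, x(5.960)=2.01963
parabola through these three points peaks at t≈5.948 with x≈2.01978

max x = 2.020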